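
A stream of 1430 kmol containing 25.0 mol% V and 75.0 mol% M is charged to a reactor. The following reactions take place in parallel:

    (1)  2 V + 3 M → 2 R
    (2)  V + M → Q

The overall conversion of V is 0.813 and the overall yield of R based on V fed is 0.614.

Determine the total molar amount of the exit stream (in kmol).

1030 kmol

Yield of R: 2ξ₁ / 357.5 = 0.614 → ξ₁ = 109.8 kmol.
Conversion of V: 2ξ₁ + 1ξ₂ = 0.813 × 357.5 = 290.6 → ξ₂ = 71.14 kmol.
Outlet amounts (n = n₀ + Σ ν·ξ):
  V: 357.5 − 2(109.8) − 1(71.14) = 66.85
  M: 1072 − 3(109.8) − 1(71.14) = 672.1
  R: 0 + 2(109.8) = 219.5
  Q: 0 + 1(71.14) = 71.14
Total out = 66.85 + 672.1 + 219.5 + 71.14 = 1030 kmol.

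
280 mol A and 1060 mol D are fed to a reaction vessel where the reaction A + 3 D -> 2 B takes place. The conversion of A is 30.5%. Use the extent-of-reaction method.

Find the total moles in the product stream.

1170 mol

A reacted = 0.305 × 280 = 85.4 mol; ν_A = −1, so ξ = 85.4/1 = 85.4 mol.
Outlet amounts (n = n₀ + ν ξ):
  A: 280 − 1(85.4) = 194.6
  D: 1060 − 3(85.4) = 803.8
  B: 0 + 2(85.4) = 170.8
Total out = 194.6 + 803.8 + 170.8 = 1169 mol.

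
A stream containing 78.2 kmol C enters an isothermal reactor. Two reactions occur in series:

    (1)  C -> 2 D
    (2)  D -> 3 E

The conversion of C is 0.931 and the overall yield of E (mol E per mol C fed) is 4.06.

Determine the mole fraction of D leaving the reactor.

Conversion of C: C consumed = 1ξ₁ = 0.931 × 78.2 → ξ₁ = 72.8 kmol.
Yield of E: 3ξ₂ / 78.2 = 4.06 → ξ₂ = 105.8 kmol.
Outlet amounts (n = n₀ + Σ ν·ξ):
  C: 78.2 − 1(72.8) = 5.396
  D: 0 + 2(72.8) − 1(105.8) = 39.78
  E: 0 + 3(105.8) = 317.5
Total out = 362.7 kmol; y_D = 39.78 / 362.7 = 0.1097.

0.11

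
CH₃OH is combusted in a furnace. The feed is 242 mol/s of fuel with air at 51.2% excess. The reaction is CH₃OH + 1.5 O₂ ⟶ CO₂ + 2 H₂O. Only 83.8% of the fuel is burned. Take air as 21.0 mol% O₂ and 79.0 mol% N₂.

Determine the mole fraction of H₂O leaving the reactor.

Stoichiometric O₂ = 1.5 × 242 = 363 mol/s; O₂ fed = 363 × 1.512 = 548.9 mol/s.
N₂ fed = 548.9 × 79/21 = 2065 mol/s.
Fuel reacted = 0.838 × 242 → ξ = 202.8 mol/s.
Outlet (n = n₀ + ν ξ):
  CH₃OH: 242 − 1(202.8) = 39.2
  O₂: 548.9 − 1.5(202.8) = 244.7
  N₂: 2065 (inert)
  CO₂: 0 + 1(202.8) = 202.8
  H₂O: 0 + 2(202.8) = 405.6
Total out = 2957 mol/s; y_H₂O = 405.6 / 2957 = 0.1372.

0.137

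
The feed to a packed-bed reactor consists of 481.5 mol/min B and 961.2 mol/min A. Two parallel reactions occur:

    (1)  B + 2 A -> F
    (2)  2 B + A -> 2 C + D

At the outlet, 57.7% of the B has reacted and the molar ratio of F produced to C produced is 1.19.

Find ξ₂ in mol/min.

Conversion of B: B consumed = 0.577 × 481.5 = 277.8 mol/min = 1ξ₁ + 2ξ₂.
Selectivity: 1ξ₁ / (2ξ₂) = 1.19 → ξ₁ = 2.38 ξ₂.
Substitute: (1·2.38 + 2) ξ₂ = 277.8 → ξ₂ = 63.43 mol/min, ξ₁ = 151 mol/min.
Outlet amounts (n = n₀ + Σ ν·ξ):
  B: 481.5 − 1(151) − 2(63.43) = 203.7
  A: 961.2 − 2(151) − 1(63.43) = 595.8
  F: 0 + 1(151) = 151
  C: 0 + 2(63.43) = 126.9
  D: 0 + 1(63.43) = 63.43

ξ₂ = 63.4 mol/min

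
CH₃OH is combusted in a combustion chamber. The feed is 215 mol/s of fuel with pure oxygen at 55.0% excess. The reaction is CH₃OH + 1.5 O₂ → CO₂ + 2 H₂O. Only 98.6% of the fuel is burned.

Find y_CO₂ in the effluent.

0.258

Stoichiometric O₂ = 1.5 × 215 = 322.5 mol/s; O₂ fed = 322.5 × 1.550 = 499.9 mol/s.
Fuel reacted = 0.986 × 215 → ξ = 212 mol/s.
Outlet (n = n₀ + ν ξ):
  CH₃OH: 215 − 1(212) = 3.01
  O₂: 499.9 − 1.5(212) = 181.9
  CO₂: 0 + 1(212) = 212
  H₂O: 0 + 2(212) = 424
Total out = 820.9 mol/s; y_CO₂ = 212 / 820.9 = 0.2583.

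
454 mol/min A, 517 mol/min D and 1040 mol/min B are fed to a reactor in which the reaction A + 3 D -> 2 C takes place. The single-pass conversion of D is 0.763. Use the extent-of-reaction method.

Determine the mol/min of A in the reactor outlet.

D reacted = 0.763 × 517 = 394.5 mol/min; ν_D = −3, so ξ = 394.5/3 = 131.5 mol/min.
Outlet amounts (n = n₀ + ν ξ):
  A: 454 − 1(131.5) = 322.5
  D: 517 − 3(131.5) = 122.5
  C: 0 + 2(131.5) = 263
  B: 1040 (inert)

323 mol/min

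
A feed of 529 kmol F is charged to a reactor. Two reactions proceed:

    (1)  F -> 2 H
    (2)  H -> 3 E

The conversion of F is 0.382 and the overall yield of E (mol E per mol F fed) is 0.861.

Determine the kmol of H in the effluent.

Conversion of F: F consumed = 1ξ₁ = 0.382 × 529 → ξ₁ = 202.1 kmol.
Yield of E: 3ξ₂ / 529 = 0.861 → ξ₂ = 151.8 kmol.
Outlet amounts (n = n₀ + Σ ν·ξ):
  F: 529 − 1(202.1) = 326.9
  H: 0 + 2(202.1) − 1(151.8) = 252.3
  E: 0 + 3(151.8) = 455.5

252 kmol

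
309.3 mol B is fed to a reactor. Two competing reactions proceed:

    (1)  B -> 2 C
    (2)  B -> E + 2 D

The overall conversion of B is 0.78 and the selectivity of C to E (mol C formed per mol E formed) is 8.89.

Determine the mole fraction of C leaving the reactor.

Conversion of B: B consumed = 0.78 × 309.3 = 241.3 mol = 1ξ₁ + 1ξ₂.
Selectivity: 2ξ₁ / (1ξ₂) = 8.89 → ξ₁ = 4.445 ξ₂.
Substitute: (1·4.445 + 1) ξ₂ = 241.3 → ξ₂ = 44.31 mol, ξ₁ = 196.9 mol.
Outlet amounts (n = n₀ + Σ ν·ξ):
  B: 309.3 − 1(196.9) − 1(44.31) = 68.05
  C: 0 + 2(196.9) = 393.9
  E: 0 + 1(44.31) = 44.31
  D: 0 + 2(44.31) = 88.61
Total out = 594.9 mol; y_C = 393.9 / 594.9 = 0.6622.

0.662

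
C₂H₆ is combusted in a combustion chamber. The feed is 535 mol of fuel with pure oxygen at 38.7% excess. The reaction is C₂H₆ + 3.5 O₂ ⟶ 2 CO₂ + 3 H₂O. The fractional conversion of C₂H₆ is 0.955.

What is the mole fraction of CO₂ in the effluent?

0.302

Stoichiometric O₂ = 3.5 × 535 = 1872 mol; O₂ fed = 1872 × 1.387 = 2597 mol.
Fuel reacted = 0.955 × 535 → ξ = 510.9 mol.
Outlet (n = n₀ + ν ξ):
  C₂H₆: 535 − 1(510.9) = 24.08
  O₂: 2597 − 3.5(510.9) = 808.9
  CO₂: 0 + 2(510.9) = 1022
  H₂O: 0 + 3(510.9) = 1533
Total out = 3388 mol; y_CO₂ = 1022 / 3388 = 0.3016.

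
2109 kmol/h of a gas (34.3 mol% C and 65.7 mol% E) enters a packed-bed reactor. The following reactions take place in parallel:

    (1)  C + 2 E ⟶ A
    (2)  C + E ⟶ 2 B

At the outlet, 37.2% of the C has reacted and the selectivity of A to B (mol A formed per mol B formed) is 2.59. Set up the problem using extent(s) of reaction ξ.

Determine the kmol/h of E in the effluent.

891 kmol/h

Conversion of C: C consumed = 0.372 × 723.4 = 269.1 kmol/h = 1ξ₁ + 1ξ₂.
Selectivity: 1ξ₁ / (2ξ₂) = 2.59 → ξ₁ = 5.18 ξ₂.
Substitute: (1·5.18 + 1) ξ₂ = 269.1 → ξ₂ = 43.54 kmol/h, ξ₁ = 225.6 kmol/h.
Outlet amounts (n = n₀ + Σ ν·ξ):
  C: 723.4 − 1(225.6) − 1(43.54) = 454.3
  E: 1386 − 2(225.6) − 1(43.54) = 891
  A: 0 + 1(225.6) = 225.6
  B: 0 + 2(43.54) = 87.09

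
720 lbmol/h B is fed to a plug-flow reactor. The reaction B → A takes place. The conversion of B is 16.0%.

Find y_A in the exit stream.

0.16

B reacted = 0.16 × 720 = 115.2 lbmol/h; ν_B = −1, so ξ = 115.2/1 = 115.2 lbmol/h.
Outlet amounts (n = n₀ + ν ξ):
  B: 720 − 1(115.2) = 604.8
  A: 0 + 1(115.2) = 115.2
Total out = 720 lbmol/h; y_A = 115.2 / 720 = 0.16.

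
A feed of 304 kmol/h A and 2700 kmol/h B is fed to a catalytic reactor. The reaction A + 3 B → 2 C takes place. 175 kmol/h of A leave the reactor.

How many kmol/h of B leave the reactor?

For A: n = n₀ − 1ξ → 175 = 304 − 1ξ, giving ξ = 129 kmol/h.
Outlet amounts (n = n₀ + ν ξ):
  A: 304 − 1(129) = 175
  B: 2700 − 3(129) = 2313
  C: 0 + 2(129) = 258

2310 kmol/h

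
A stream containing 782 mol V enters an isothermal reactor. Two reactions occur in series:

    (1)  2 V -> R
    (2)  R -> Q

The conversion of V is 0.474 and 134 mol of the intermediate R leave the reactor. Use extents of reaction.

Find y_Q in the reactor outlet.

0.086

Conversion of V: V consumed = 2ξ₁ = 0.474 × 782 → ξ₁ = 185.3 mol.
R balance: n_R = 0 + 1ξ₁ − 1ξ₂ = 134 → ξ₂ = (1·185.3 − 134)/1 = 51.33 mol.
Outlet amounts (n = n₀ + Σ ν·ξ):
  V: 782 − 2(185.3) = 411.3
  R: 0 + 1(185.3) − 1(51.33) = 134
  Q: 0 + 1(51.33) = 51.33
Total out = 596.7 mol; y_Q = 51.33 / 596.7 = 0.08603.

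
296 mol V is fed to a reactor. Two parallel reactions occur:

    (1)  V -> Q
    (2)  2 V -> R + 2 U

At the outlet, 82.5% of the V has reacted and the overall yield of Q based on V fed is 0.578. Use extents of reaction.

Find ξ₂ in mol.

Yield of Q: 1ξ₁ / 296 = 0.578 → ξ₁ = 171.1 mol.
Conversion of V: 1ξ₁ + 2ξ₂ = 0.825 × 296 = 244.2 → ξ₂ = 36.56 mol.
Outlet amounts (n = n₀ + Σ ν·ξ):
  V: 296 − 1(171.1) − 2(36.56) = 51.8
  Q: 0 + 1(171.1) = 171.1
  R: 0 + 1(36.56) = 36.56
  U: 0 + 2(36.56) = 73.11

ξ₂ = 36.6 mol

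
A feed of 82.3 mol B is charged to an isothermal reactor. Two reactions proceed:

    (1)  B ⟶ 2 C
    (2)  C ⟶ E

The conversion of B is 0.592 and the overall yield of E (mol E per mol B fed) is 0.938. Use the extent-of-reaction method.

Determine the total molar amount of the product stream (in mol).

131 mol

Conversion of B: B consumed = 1ξ₁ = 0.592 × 82.3 → ξ₁ = 48.72 mol.
Yield of E: 1ξ₂ / 82.3 = 0.938 → ξ₂ = 77.2 mol.
Outlet amounts (n = n₀ + Σ ν·ξ):
  B: 82.3 − 1(48.72) = 33.58
  C: 0 + 2(48.72) − 1(77.2) = 20.25
  E: 0 + 1(77.2) = 77.2
Total out = 33.58 + 20.25 + 77.2 = 131 mol.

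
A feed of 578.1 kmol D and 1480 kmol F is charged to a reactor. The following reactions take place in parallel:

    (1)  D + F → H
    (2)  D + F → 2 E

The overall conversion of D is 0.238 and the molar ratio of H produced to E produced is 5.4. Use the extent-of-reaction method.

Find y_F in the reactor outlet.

0.695

Conversion of D: D consumed = 0.238 × 578.1 = 137.6 kmol = 1ξ₁ + 1ξ₂.
Selectivity: 1ξ₁ / (2ξ₂) = 5.4 → ξ₁ = 10.8 ξ₂.
Substitute: (1·10.8 + 1) ξ₂ = 137.6 → ξ₂ = 11.66 kmol, ξ₁ = 125.9 kmol.
Outlet amounts (n = n₀ + Σ ν·ξ):
  D: 578.1 − 1(125.9) − 1(11.66) = 440.5
  F: 1480 − 1(125.9) − 1(11.66) = 1342
  H: 0 + 1(125.9) = 125.9
  E: 0 + 2(11.66) = 23.32
Total out = 1932 kmol; y_F = 1342 / 1932 = 0.6948.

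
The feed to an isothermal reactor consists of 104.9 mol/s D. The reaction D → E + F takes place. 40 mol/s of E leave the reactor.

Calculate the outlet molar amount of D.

64.9 mol/s

For E: n = n₀ + 1ξ → 40 = 0 + 1ξ, giving ξ = 40 mol/s.
Outlet amounts (n = n₀ + ν ξ):
  D: 104.9 − 1(40) = 64.9
  E: 0 + 1(40) = 40
  F: 0 + 1(40) = 40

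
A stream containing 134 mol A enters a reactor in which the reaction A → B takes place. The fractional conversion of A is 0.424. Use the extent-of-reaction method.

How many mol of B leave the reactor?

A reacted = 0.424 × 134 = 56.82 mol; ν_A = −1, so ξ = 56.82/1 = 56.82 mol.
Outlet amounts (n = n₀ + ν ξ):
  A: 134 − 1(56.82) = 77.18
  B: 0 + 1(56.82) = 56.82

56.8 mol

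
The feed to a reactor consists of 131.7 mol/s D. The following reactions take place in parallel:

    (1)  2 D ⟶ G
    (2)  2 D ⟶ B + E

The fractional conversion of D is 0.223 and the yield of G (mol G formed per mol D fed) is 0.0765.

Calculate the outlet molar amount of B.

4.61 mol/s

Yield of G: 1ξ₁ / 131.7 = 0.0765 → ξ₁ = 10.08 mol/s.
Conversion of D: 2ξ₁ + 2ξ₂ = 0.223 × 131.7 = 29.37 → ξ₂ = 4.61 mol/s.
Outlet amounts (n = n₀ + Σ ν·ξ):
  D: 131.7 − 2(10.08) − 2(4.61) = 102.3
  G: 0 + 1(10.08) = 10.08
  B: 0 + 1(4.61) = 4.61
  E: 0 + 1(4.61) = 4.61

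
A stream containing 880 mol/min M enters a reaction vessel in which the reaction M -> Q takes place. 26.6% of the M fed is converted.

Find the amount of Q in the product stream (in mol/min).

234 mol/min

M reacted = 0.266 × 880 = 234.1 mol/min; ν_M = −1, so ξ = 234.1/1 = 234.1 mol/min.
Outlet amounts (n = n₀ + ν ξ):
  M: 880 − 1(234.1) = 645.9
  Q: 0 + 1(234.1) = 234.1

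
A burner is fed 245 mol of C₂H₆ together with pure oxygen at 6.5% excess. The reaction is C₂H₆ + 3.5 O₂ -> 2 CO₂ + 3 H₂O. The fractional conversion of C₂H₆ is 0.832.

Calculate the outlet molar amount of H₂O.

612 mol

Stoichiometric O₂ = 3.5 × 245 = 857.5 mol; O₂ fed = 857.5 × 1.065 = 913.2 mol.
Fuel reacted = 0.832 × 245 → ξ = 203.8 mol.
Outlet (n = n₀ + ν ξ):
  C₂H₆: 245 − 1(203.8) = 41.16
  O₂: 913.2 − 3.5(203.8) = 199.8
  CO₂: 0 + 2(203.8) = 407.7
  H₂O: 0 + 3(203.8) = 611.5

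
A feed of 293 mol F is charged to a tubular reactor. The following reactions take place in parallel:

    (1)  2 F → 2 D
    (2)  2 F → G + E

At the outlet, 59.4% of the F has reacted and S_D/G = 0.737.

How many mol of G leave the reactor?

Conversion of F: F consumed = 0.594 × 293 = 174 mol = 2ξ₁ + 2ξ₂.
Selectivity: 2ξ₁ / (1ξ₂) = 0.737 → ξ₁ = 0.3685 ξ₂.
Substitute: (2·0.3685 + 2) ξ₂ = 174 → ξ₂ = 63.59 mol, ξ₁ = 23.43 mol.
Outlet amounts (n = n₀ + Σ ν·ξ):
  F: 293 − 2(23.43) − 2(63.59) = 119
  D: 0 + 2(23.43) = 46.86
  G: 0 + 1(63.59) = 63.59
  E: 0 + 1(63.59) = 63.59

63.6 mol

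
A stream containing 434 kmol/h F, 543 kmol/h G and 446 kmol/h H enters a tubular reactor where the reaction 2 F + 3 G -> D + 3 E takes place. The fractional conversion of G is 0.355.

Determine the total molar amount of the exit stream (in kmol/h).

1360 kmol/h

G reacted = 0.355 × 543 = 192.8 kmol/h; ν_G = −3, so ξ = 192.8/3 = 64.25 kmol/h.
Outlet amounts (n = n₀ + ν ξ):
  F: 434 − 2(64.25) = 305.5
  G: 543 − 3(64.25) = 350.2
  D: 0 + 1(64.25) = 64.25
  E: 0 + 3(64.25) = 192.8
  H: 446 (inert)
Total out = 305.5 + 350.2 + 64.25 + 192.8 + 446 = 1359 kmol/h.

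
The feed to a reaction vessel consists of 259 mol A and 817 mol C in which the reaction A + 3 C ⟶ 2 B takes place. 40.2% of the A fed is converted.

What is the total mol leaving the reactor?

868 mol

A reacted = 0.402 × 259 = 104.1 mol; ν_A = −1, so ξ = 104.1/1 = 104.1 mol.
Outlet amounts (n = n₀ + ν ξ):
  A: 259 − 1(104.1) = 154.9
  C: 817 − 3(104.1) = 504.6
  B: 0 + 2(104.1) = 208.2
Total out = 154.9 + 504.6 + 208.2 = 867.8 mol.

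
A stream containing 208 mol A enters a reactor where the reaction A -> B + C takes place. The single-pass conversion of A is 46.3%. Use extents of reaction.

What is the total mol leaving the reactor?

304 mol

A reacted = 0.463 × 208 = 96.3 mol; ν_A = −1, so ξ = 96.3/1 = 96.3 mol.
Outlet amounts (n = n₀ + ν ξ):
  A: 208 − 1(96.3) = 111.7
  B: 0 + 1(96.3) = 96.3
  C: 0 + 1(96.3) = 96.3
Total out = 111.7 + 96.3 + 96.3 = 304.3 mol.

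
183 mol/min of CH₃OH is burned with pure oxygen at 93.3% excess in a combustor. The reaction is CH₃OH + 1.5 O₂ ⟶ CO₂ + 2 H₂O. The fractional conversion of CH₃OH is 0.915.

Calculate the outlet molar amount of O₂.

279 mol/min

Stoichiometric O₂ = 1.5 × 183 = 274.5 mol/min; O₂ fed = 274.5 × 1.933 = 530.6 mol/min.
Fuel reacted = 0.915 × 183 → ξ = 167.4 mol/min.
Outlet (n = n₀ + ν ξ):
  CH₃OH: 183 − 1(167.4) = 15.56
  O₂: 530.6 − 1.5(167.4) = 279.4
  CO₂: 0 + 1(167.4) = 167.4
  H₂O: 0 + 2(167.4) = 334.9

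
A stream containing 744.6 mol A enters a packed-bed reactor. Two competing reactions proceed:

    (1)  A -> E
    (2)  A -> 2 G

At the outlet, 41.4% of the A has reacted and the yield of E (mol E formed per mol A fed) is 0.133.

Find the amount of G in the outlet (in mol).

418 mol

Yield of E: 1ξ₁ / 744.6 = 0.133 → ξ₁ = 99.03 mol.
Conversion of A: 1ξ₁ + 1ξ₂ = 0.414 × 744.6 = 308.3 → ξ₂ = 209.2 mol.
Outlet amounts (n = n₀ + Σ ν·ξ):
  A: 744.6 − 1(99.03) − 1(209.2) = 436.3
  E: 0 + 1(99.03) = 99.03
  G: 0 + 2(209.2) = 418.5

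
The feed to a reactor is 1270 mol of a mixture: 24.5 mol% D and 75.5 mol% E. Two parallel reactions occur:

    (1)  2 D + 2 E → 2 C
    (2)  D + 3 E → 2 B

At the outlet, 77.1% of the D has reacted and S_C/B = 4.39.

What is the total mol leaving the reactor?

1010 mol

Conversion of D: D consumed = 0.771 × 311.1 = 239.9 mol = 2ξ₁ + 1ξ₂.
Selectivity: 2ξ₁ / (2ξ₂) = 4.39 → ξ₁ = 4.39 ξ₂.
Substitute: (2·4.39 + 1) ξ₂ = 239.9 → ξ₂ = 24.53 mol, ξ₁ = 107.7 mol.
Outlet amounts (n = n₀ + Σ ν·ξ):
  D: 311.1 − 2(107.7) − 1(24.53) = 71.25
  E: 958.9 − 2(107.7) − 3(24.53) = 669.9
  C: 0 + 2(107.7) = 215.4
  B: 0 + 2(24.53) = 49.06
Total out = 71.25 + 669.9 + 215.4 + 49.06 = 1006 mol.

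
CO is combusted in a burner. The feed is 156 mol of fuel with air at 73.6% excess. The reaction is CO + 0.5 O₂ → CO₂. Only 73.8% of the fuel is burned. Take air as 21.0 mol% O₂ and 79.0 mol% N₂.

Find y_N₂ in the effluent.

0.685

Stoichiometric O₂ = 0.5 × 156 = 78 mol; O₂ fed = 78 × 1.736 = 135.4 mol.
N₂ fed = 135.4 × 79/21 = 509.4 mol.
Fuel reacted = 0.738 × 156 → ξ = 115.1 mol.
Outlet (n = n₀ + ν ξ):
  CO: 156 − 1(115.1) = 40.87
  O₂: 135.4 − 0.5(115.1) = 77.84
  N₂: 509.4 (inert)
  CO₂: 0 + 1(115.1) = 115.1
Total out = 743.2 mol; y_N₂ = 509.4 / 743.2 = 0.6854.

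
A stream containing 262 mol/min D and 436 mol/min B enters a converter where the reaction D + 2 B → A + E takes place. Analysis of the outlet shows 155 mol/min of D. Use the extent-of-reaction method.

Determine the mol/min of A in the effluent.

107 mol/min

For D: n = n₀ − 1ξ → 155 = 262 − 1ξ, giving ξ = 107 mol/min.
Outlet amounts (n = n₀ + ν ξ):
  D: 262 − 1(107) = 155
  B: 436 − 2(107) = 222
  A: 0 + 1(107) = 107
  E: 0 + 1(107) = 107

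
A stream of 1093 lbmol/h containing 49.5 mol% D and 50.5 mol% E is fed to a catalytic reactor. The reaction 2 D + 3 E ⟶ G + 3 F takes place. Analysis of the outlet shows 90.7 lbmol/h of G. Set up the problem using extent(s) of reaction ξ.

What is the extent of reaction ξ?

ξ = 90.7 lbmol/h

For G: n = n₀ + 1ξ → 90.7 = 0 + 1ξ, giving ξ = 90.7 lbmol/h.
Outlet amounts (n = n₀ + ν ξ):
  D: 541 − 2(90.7) = 359.6
  E: 552 − 3(90.7) = 279.9
  G: 0 + 1(90.7) = 90.7
  F: 0 + 3(90.7) = 272.1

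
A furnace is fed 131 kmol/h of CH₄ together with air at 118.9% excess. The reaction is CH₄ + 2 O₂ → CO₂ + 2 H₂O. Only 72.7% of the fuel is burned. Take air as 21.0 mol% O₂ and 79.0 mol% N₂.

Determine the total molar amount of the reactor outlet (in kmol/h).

2860 kmol/h

Stoichiometric O₂ = 2 × 131 = 262 kmol/h; O₂ fed = 262 × 2.189 = 573.5 kmol/h.
N₂ fed = 573.5 × 79/21 = 2158 kmol/h.
Fuel reacted = 0.727 × 131 → ξ = 95.24 kmol/h.
Outlet (n = n₀ + ν ξ):
  CH₄: 131 − 1(95.24) = 35.76
  O₂: 573.5 − 2(95.24) = 383
  N₂: 2158 (inert)
  CO₂: 0 + 1(95.24) = 95.24
  H₂O: 0 + 2(95.24) = 190.5
Total out = 35.76 + 383 + 2158 + 95.24 + 190.5 = 2862 kmol/h.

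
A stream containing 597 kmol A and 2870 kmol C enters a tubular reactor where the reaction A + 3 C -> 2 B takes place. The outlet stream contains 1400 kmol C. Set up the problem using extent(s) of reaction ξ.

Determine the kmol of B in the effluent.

980 kmol

For C: n = n₀ − 3ξ → 1400 = 2870 − 3ξ, giving ξ = 490 kmol.
Outlet amounts (n = n₀ + ν ξ):
  A: 597 − 1(490) = 107
  C: 2870 − 3(490) = 1400
  B: 0 + 2(490) = 980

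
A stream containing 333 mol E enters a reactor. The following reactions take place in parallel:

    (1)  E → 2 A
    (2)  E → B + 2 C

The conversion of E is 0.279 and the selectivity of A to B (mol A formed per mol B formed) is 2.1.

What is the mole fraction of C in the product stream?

Conversion of E: E consumed = 0.279 × 333 = 92.91 mol = 1ξ₁ + 1ξ₂.
Selectivity: 2ξ₁ / (1ξ₂) = 2.1 → ξ₁ = 1.05 ξ₂.
Substitute: (1·1.05 + 1) ξ₂ = 92.91 → ξ₂ = 45.32 mol, ξ₁ = 47.59 mol.
Outlet amounts (n = n₀ + Σ ν·ξ):
  E: 333 − 1(47.59) − 1(45.32) = 240.1
  A: 0 + 2(47.59) = 95.17
  B: 0 + 1(45.32) = 45.32
  C: 0 + 2(45.32) = 90.64
Total out = 471.2 mol; y_C = 90.64 / 471.2 = 0.1924.

0.192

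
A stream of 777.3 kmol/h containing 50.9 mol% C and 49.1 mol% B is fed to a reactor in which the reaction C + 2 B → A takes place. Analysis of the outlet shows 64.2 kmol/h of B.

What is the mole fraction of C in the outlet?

0.515

For B: n = n₀ − 2ξ → 64.2 = 381.7 − 2ξ, giving ξ = 158.7 kmol/h.
Outlet amounts (n = n₀ + ν ξ):
  C: 395.6 − 1(158.7) = 236.9
  B: 381.7 − 2(158.7) = 64.2
  A: 0 + 1(158.7) = 158.7
Total out = 459.8 kmol/h; y_C = 236.9 / 459.8 = 0.5152.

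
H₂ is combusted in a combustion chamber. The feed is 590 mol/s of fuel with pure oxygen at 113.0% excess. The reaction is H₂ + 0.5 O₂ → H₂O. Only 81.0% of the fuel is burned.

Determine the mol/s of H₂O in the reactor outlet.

478 mol/s

Stoichiometric O₂ = 0.5 × 590 = 295 mol/s; O₂ fed = 295 × 2.130 = 628.4 mol/s.
Fuel reacted = 0.81 × 590 → ξ = 477.9 mol/s.
Outlet (n = n₀ + ν ξ):
  H₂: 590 − 1(477.9) = 112.1
  O₂: 628.4 − 0.5(477.9) = 389.4
  H₂O: 0 + 1(477.9) = 477.9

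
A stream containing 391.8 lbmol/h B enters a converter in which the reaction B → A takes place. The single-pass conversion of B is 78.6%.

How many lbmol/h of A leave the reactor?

308 lbmol/h

B reacted = 0.786 × 391.8 = 308 lbmol/h; ν_B = −1, so ξ = 308/1 = 308 lbmol/h.
Outlet amounts (n = n₀ + ν ξ):
  B: 391.8 − 1(308) = 83.85
  A: 0 + 1(308) = 308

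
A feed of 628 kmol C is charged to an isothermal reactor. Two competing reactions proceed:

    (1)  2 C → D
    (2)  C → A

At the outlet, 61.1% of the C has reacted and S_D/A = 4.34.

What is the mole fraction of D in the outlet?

Conversion of C: C consumed = 0.611 × 628 = 383.7 kmol = 2ξ₁ + 1ξ₂.
Selectivity: 1ξ₁ / (1ξ₂) = 4.34 → ξ₁ = 4.34 ξ₂.
Substitute: (2·4.34 + 1) ξ₂ = 383.7 → ξ₂ = 39.64 kmol, ξ₁ = 172 kmol.
Outlet amounts (n = n₀ + Σ ν·ξ):
  C: 628 − 2(172) − 1(39.64) = 244.3
  D: 0 + 1(172) = 172
  A: 0 + 1(39.64) = 39.64
Total out = 456 kmol; y_D = 172 / 456 = 0.3773.

0.377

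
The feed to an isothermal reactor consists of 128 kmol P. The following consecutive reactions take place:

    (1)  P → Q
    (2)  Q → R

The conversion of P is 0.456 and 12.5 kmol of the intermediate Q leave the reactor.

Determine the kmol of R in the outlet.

45.9 kmol

Conversion of P: P consumed = 1ξ₁ = 0.456 × 128 → ξ₁ = 58.37 kmol.
Q balance: n_Q = 0 + 1ξ₁ − 1ξ₂ = 12.5 → ξ₂ = (1·58.37 − 12.5)/1 = 45.87 kmol.
Outlet amounts (n = n₀ + Σ ν·ξ):
  P: 128 − 1(58.37) = 69.63
  Q: 0 + 1(58.37) − 1(45.87) = 12.5
  R: 0 + 1(45.87) = 45.87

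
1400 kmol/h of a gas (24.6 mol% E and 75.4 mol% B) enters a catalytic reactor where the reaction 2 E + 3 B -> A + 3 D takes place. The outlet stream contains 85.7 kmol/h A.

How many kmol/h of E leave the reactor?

For A: n = n₀ + 1ξ → 85.7 = 0 + 1ξ, giving ξ = 85.7 kmol/h.
Outlet amounts (n = n₀ + ν ξ):
  E: 344.4 − 2(85.7) = 173
  B: 1056 − 3(85.7) = 798.5
  A: 0 + 1(85.7) = 85.7
  D: 0 + 3(85.7) = 257.1

173 kmol/h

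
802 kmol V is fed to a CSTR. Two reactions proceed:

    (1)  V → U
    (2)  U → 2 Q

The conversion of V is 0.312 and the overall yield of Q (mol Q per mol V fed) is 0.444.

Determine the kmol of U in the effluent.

Conversion of V: V consumed = 1ξ₁ = 0.312 × 802 → ξ₁ = 250.2 kmol.
Yield of Q: 2ξ₂ / 802 = 0.444 → ξ₂ = 178 kmol.
Outlet amounts (n = n₀ + Σ ν·ξ):
  V: 802 − 1(250.2) = 551.8
  U: 0 + 1(250.2) − 1(178) = 72.18
  Q: 0 + 2(178) = 356.1

72.2 kmol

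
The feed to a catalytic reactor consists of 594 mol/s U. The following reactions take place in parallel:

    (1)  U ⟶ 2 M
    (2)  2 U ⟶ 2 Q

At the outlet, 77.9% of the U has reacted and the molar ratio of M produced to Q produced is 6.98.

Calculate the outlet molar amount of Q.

103 mol/s

Conversion of U: U consumed = 0.779 × 594 = 462.7 mol/s = 1ξ₁ + 2ξ₂.
Selectivity: 2ξ₁ / (2ξ₂) = 6.98 → ξ₁ = 6.98 ξ₂.
Substitute: (1·6.98 + 2) ξ₂ = 462.7 → ξ₂ = 51.53 mol/s, ξ₁ = 359.7 mol/s.
Outlet amounts (n = n₀ + Σ ν·ξ):
  U: 594 − 1(359.7) − 2(51.53) = 131.3
  M: 0 + 2(359.7) = 719.3
  Q: 0 + 2(51.53) = 103.1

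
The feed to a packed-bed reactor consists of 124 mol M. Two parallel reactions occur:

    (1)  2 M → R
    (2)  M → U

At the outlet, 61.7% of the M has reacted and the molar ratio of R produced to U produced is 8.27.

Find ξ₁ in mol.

ξ₁ = 36.1 mol

Conversion of M: M consumed = 0.617 × 124 = 76.51 mol = 2ξ₁ + 1ξ₂.
Selectivity: 1ξ₁ / (1ξ₂) = 8.27 → ξ₁ = 8.27 ξ₂.
Substitute: (2·8.27 + 1) ξ₂ = 76.51 → ξ₂ = 4.362 mol, ξ₁ = 36.07 mol.
Outlet amounts (n = n₀ + Σ ν·ξ):
  M: 124 − 2(36.07) − 1(4.362) = 47.49
  R: 0 + 1(36.07) = 36.07
  U: 0 + 1(4.362) = 4.362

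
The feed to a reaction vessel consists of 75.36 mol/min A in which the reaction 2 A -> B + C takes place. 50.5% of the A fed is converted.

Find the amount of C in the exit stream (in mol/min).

A reacted = 0.505 × 75.36 = 38.06 mol/min; ν_A = −2, so ξ = 38.06/2 = 19.03 mol/min.
Outlet amounts (n = n₀ + ν ξ):
  A: 75.36 − 2(19.03) = 37.3
  B: 0 + 1(19.03) = 19.03
  C: 0 + 1(19.03) = 19.03

19 mol/min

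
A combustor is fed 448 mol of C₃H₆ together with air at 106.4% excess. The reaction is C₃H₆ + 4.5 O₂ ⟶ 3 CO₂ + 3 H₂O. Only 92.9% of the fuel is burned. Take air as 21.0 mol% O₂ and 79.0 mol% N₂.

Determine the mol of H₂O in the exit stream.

1250 mol

Stoichiometric O₂ = 4.5 × 448 = 2016 mol; O₂ fed = 2016 × 2.064 = 4161 mol.
N₂ fed = 4161 × 79/21 = 15650 mol.
Fuel reacted = 0.929 × 448 → ξ = 416.2 mol.
Outlet (n = n₀ + ν ξ):
  C₃H₆: 448 − 1(416.2) = 31.81
  O₂: 4161 − 4.5(416.2) = 2288
  N₂: 15650 (inert)
  CO₂: 0 + 3(416.2) = 1249
  H₂O: 0 + 3(416.2) = 1249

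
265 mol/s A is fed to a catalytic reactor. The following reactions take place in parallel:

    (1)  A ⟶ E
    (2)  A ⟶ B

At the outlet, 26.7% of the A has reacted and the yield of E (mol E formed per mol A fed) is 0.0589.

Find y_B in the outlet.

0.208

Yield of E: 1ξ₁ / 265 = 0.0589 → ξ₁ = 15.61 mol/s.
Conversion of A: 1ξ₁ + 1ξ₂ = 0.267 × 265 = 70.76 → ξ₂ = 55.15 mol/s.
Outlet amounts (n = n₀ + Σ ν·ξ):
  A: 265 − 1(15.61) − 1(55.15) = 194.2
  E: 0 + 1(15.61) = 15.61
  B: 0 + 1(55.15) = 55.15
Total out = 265 mol/s; y_B = 55.15 / 265 = 0.2081.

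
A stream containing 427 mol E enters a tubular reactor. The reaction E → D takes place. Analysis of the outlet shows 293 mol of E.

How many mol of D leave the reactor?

134 mol

For E: n = n₀ − 1ξ → 293 = 427 − 1ξ, giving ξ = 134 mol.
Outlet amounts (n = n₀ + ν ξ):
  E: 427 − 1(134) = 293
  D: 0 + 1(134) = 134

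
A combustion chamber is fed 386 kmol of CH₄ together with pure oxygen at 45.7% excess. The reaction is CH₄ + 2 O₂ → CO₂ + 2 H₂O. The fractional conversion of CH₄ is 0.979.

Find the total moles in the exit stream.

1510 kmol

Stoichiometric O₂ = 2 × 386 = 772 kmol; O₂ fed = 772 × 1.457 = 1125 kmol.
Fuel reacted = 0.979 × 386 → ξ = 377.9 kmol.
Outlet (n = n₀ + ν ξ):
  CH₄: 386 − 1(377.9) = 8.106
  O₂: 1125 − 2(377.9) = 369
  CO₂: 0 + 1(377.9) = 377.9
  H₂O: 0 + 2(377.9) = 755.8
Total out = 8.106 + 369 + 377.9 + 755.8 = 1511 kmol.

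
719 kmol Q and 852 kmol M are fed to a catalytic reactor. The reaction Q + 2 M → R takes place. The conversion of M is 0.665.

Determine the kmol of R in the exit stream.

283 kmol

M reacted = 0.665 × 852 = 566.6 kmol; ν_M = −2, so ξ = 566.6/2 = 283.3 kmol.
Outlet amounts (n = n₀ + ν ξ):
  Q: 719 − 1(283.3) = 435.7
  M: 852 − 2(283.3) = 285.4
  R: 0 + 1(283.3) = 283.3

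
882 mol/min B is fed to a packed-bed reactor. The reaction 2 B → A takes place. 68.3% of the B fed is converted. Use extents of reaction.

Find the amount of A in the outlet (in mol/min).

301 mol/min

B reacted = 0.683 × 882 = 602.4 mol/min; ν_B = −2, so ξ = 602.4/2 = 301.2 mol/min.
Outlet amounts (n = n₀ + ν ξ):
  B: 882 − 2(301.2) = 279.6
  A: 0 + 1(301.2) = 301.2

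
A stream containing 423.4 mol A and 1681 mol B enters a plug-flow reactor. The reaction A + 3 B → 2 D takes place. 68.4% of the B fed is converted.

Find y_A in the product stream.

B reacted = 0.684 × 1681 = 1150 mol; ν_B = −3, so ξ = 1150/3 = 383.3 mol.
Outlet amounts (n = n₀ + ν ξ):
  A: 423.4 − 1(383.3) = 40.13
  B: 1681 − 3(383.3) = 531.2
  D: 0 + 2(383.3) = 766.5
Total out = 1338 mol; y_A = 40.13 / 1338 = 0.03.

0.03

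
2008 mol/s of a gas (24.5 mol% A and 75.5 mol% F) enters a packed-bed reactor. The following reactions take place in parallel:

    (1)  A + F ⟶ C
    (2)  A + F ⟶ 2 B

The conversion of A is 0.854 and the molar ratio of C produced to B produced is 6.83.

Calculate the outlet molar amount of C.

Conversion of A: A consumed = 0.854 × 492 = 420.1 mol/s = 1ξ₁ + 1ξ₂.
Selectivity: 1ξ₁ / (2ξ₂) = 6.83 → ξ₁ = 13.66 ξ₂.
Substitute: (1·13.66 + 1) ξ₂ = 420.1 → ξ₂ = 28.66 mol/s, ξ₁ = 391.5 mol/s.
Outlet amounts (n = n₀ + Σ ν·ξ):
  A: 492 − 1(391.5) − 1(28.66) = 71.83
  F: 1516 − 1(391.5) − 1(28.66) = 1096
  C: 0 + 1(391.5) = 391.5
  B: 0 + 2(28.66) = 57.32

391 mol/s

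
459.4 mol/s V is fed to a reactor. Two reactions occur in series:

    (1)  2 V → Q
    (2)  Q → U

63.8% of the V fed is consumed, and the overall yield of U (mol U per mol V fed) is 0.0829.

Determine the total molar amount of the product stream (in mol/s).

313 mol/s

Conversion of V: V consumed = 2ξ₁ = 0.638 × 459.4 → ξ₁ = 146.5 mol/s.
Yield of U: 1ξ₂ / 459.4 = 0.0829 → ξ₂ = 38.08 mol/s.
Outlet amounts (n = n₀ + Σ ν·ξ):
  V: 459.4 − 2(146.5) = 166.3
  Q: 0 + 1(146.5) − 1(38.08) = 108.5
  U: 0 + 1(38.08) = 38.08
Total out = 166.3 + 108.5 + 38.08 = 312.9 mol/s.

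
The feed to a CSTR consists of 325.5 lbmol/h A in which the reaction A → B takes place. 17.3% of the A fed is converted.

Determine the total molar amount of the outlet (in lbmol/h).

A reacted = 0.173 × 325.5 = 56.31 lbmol/h; ν_A = −1, so ξ = 56.31/1 = 56.31 lbmol/h.
Outlet amounts (n = n₀ + ν ξ):
  A: 325.5 − 1(56.31) = 269.2
  B: 0 + 1(56.31) = 56.31
Total out = 269.2 + 56.31 = 325.5 lbmol/h.

326 lbmol/h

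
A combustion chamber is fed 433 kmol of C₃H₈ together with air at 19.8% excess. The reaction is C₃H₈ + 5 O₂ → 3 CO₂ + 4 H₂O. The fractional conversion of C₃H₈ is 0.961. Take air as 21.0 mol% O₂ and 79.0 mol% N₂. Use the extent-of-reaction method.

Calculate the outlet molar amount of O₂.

Stoichiometric O₂ = 5 × 433 = 2165 kmol; O₂ fed = 2165 × 1.198 = 2594 kmol.
N₂ fed = 2594 × 79/21 = 9757 kmol.
Fuel reacted = 0.961 × 433 → ξ = 416.1 kmol.
Outlet (n = n₀ + ν ξ):
  C₃H₈: 433 − 1(416.1) = 16.89
  O₂: 2594 − 5(416.1) = 513.1
  N₂: 9757 (inert)
  CO₂: 0 + 3(416.1) = 1248
  H₂O: 0 + 4(416.1) = 1664

513 kmol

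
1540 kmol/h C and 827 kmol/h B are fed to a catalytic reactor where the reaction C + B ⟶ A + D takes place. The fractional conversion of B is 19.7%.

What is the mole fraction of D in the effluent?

0.0688

B reacted = 0.197 × 827 = 162.9 kmol/h; ν_B = −1, so ξ = 162.9/1 = 162.9 kmol/h.
Outlet amounts (n = n₀ + ν ξ):
  C: 1540 − 1(162.9) = 1377
  B: 827 − 1(162.9) = 664.1
  A: 0 + 1(162.9) = 162.9
  D: 0 + 1(162.9) = 162.9
Total out = 2367 kmol/h; y_D = 162.9 / 2367 = 0.06883.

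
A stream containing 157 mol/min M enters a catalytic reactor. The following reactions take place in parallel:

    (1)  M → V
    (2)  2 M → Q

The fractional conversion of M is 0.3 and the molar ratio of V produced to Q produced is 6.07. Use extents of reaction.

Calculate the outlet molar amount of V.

35.4 mol/min

Conversion of M: M consumed = 0.3 × 157 = 47.1 mol/min = 1ξ₁ + 2ξ₂.
Selectivity: 1ξ₁ / (1ξ₂) = 6.07 → ξ₁ = 6.07 ξ₂.
Substitute: (1·6.07 + 2) ξ₂ = 47.1 → ξ₂ = 5.836 mol/min, ξ₁ = 35.43 mol/min.
Outlet amounts (n = n₀ + Σ ν·ξ):
  M: 157 − 1(35.43) − 2(5.836) = 109.9
  V: 0 + 1(35.43) = 35.43
  Q: 0 + 1(5.836) = 5.836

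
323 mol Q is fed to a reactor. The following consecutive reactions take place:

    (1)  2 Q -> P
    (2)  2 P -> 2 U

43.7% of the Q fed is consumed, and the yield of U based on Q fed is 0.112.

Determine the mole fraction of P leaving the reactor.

0.136

Conversion of Q: Q consumed = 2ξ₁ = 0.437 × 323 → ξ₁ = 70.58 mol.
Yield of U: 2ξ₂ / 323 = 0.112 → ξ₂ = 18.09 mol.
Outlet amounts (n = n₀ + Σ ν·ξ):
  Q: 323 − 2(70.58) = 181.8
  P: 0 + 1(70.58) − 2(18.09) = 34.4
  U: 0 + 2(18.09) = 36.18
Total out = 252.4 mol; y_P = 34.4 / 252.4 = 0.1363.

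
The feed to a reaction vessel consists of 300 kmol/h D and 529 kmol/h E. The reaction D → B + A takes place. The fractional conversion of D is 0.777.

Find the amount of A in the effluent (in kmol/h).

D reacted = 0.777 × 300 = 233.1 kmol/h; ν_D = −1, so ξ = 233.1/1 = 233.1 kmol/h.
Outlet amounts (n = n₀ + ν ξ):
  D: 300 − 1(233.1) = 66.9
  B: 0 + 1(233.1) = 233.1
  A: 0 + 1(233.1) = 233.1
  E: 529 (inert)

233 kmol/h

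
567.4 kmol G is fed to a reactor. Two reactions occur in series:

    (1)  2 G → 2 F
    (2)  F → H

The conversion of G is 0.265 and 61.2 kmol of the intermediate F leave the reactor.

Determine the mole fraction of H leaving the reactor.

Conversion of G: G consumed = 2ξ₁ = 0.265 × 567.4 → ξ₁ = 75.18 kmol.
F balance: n_F = 0 + 2ξ₁ − 1ξ₂ = 61.2 → ξ₂ = (2·75.18 − 61.2)/1 = 89.16 kmol.
Outlet amounts (n = n₀ + Σ ν·ξ):
  G: 567.4 − 2(75.18) = 417
  F: 0 + 2(75.18) − 1(89.16) = 61.2
  H: 0 + 1(89.16) = 89.16
Total out = 567.4 kmol; y_H = 89.16 / 567.4 = 0.1571.

0.157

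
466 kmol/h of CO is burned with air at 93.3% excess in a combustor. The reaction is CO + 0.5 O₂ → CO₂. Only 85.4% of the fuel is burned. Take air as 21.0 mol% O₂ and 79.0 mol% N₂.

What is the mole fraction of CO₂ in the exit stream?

Stoichiometric O₂ = 0.5 × 466 = 233 kmol/h; O₂ fed = 233 × 1.933 = 450.4 kmol/h.
N₂ fed = 450.4 × 79/21 = 1694 kmol/h.
Fuel reacted = 0.854 × 466 → ξ = 398 kmol/h.
Outlet (n = n₀ + ν ξ):
  CO: 466 − 1(398) = 68.04
  O₂: 450.4 − 0.5(398) = 251.4
  N₂: 1694 (inert)
  CO₂: 0 + 1(398) = 398
Total out = 2412 kmol/h; y_CO₂ = 398 / 2412 = 0.165.

0.165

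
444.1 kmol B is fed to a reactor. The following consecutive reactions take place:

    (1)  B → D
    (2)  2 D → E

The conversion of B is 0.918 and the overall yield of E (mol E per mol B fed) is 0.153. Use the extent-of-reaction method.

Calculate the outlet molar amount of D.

272 kmol

Conversion of B: B consumed = 1ξ₁ = 0.918 × 444.1 → ξ₁ = 407.7 kmol.
Yield of E: 1ξ₂ / 444.1 = 0.153 → ξ₂ = 67.95 kmol.
Outlet amounts (n = n₀ + Σ ν·ξ):
  B: 444.1 − 1(407.7) = 36.42
  D: 0 + 1(407.7) − 2(67.95) = 271.8
  E: 0 + 1(67.95) = 67.95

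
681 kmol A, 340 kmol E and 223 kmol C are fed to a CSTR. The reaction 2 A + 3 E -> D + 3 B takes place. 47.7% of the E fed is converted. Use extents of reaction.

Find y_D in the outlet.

0.0454

E reacted = 0.477 × 340 = 162.2 kmol; ν_E = −3, so ξ = 162.2/3 = 54.06 kmol.
Outlet amounts (n = n₀ + ν ξ):
  A: 681 − 2(54.06) = 572.9
  E: 340 − 3(54.06) = 177.8
  D: 0 + 1(54.06) = 54.06
  B: 0 + 3(54.06) = 162.2
  C: 223 (inert)
Total out = 1190 kmol; y_D = 54.06 / 1190 = 0.04543.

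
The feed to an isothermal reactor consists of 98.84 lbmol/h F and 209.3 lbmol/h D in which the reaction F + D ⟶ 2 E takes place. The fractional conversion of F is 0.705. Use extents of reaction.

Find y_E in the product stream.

0.452

F reacted = 0.705 × 98.84 = 69.68 lbmol/h; ν_F = −1, so ξ = 69.68/1 = 69.68 lbmol/h.
Outlet amounts (n = n₀ + ν ξ):
  F: 98.84 − 1(69.68) = 29.16
  D: 209.3 − 1(69.68) = 139.6
  E: 0 + 2(69.68) = 139.4
Total out = 308.1 lbmol/h; y_E = 139.4 / 308.1 = 0.4523.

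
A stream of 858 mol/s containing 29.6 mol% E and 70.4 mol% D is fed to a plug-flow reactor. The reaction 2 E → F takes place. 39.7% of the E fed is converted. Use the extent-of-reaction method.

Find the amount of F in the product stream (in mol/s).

E reacted = 0.397 × 254 = 100.8 mol/s; ν_E = −2, so ξ = 100.8/2 = 50.41 mol/s.
Outlet amounts (n = n₀ + ν ξ):
  E: 254 − 2(50.41) = 153.1
  F: 0 + 1(50.41) = 50.41
  D: 604 (inert)

50.4 mol/s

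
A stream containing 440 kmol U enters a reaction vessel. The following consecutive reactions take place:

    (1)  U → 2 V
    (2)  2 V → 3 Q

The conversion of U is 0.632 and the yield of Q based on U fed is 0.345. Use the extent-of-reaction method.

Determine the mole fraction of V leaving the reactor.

0.592

Conversion of U: U consumed = 1ξ₁ = 0.632 × 440 → ξ₁ = 278.1 kmol.
Yield of Q: 3ξ₂ / 440 = 0.345 → ξ₂ = 50.6 kmol.
Outlet amounts (n = n₀ + Σ ν·ξ):
  U: 440 − 1(278.1) = 161.9
  V: 0 + 2(278.1) − 2(50.6) = 455
  Q: 0 + 3(50.6) = 151.8
Total out = 768.7 kmol; y_V = 455 / 768.7 = 0.5919.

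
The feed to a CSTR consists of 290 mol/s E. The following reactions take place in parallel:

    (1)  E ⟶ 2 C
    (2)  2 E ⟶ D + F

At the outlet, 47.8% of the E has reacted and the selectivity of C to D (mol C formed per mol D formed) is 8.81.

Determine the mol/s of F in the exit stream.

Conversion of E: E consumed = 0.478 × 290 = 138.6 mol/s = 1ξ₁ + 2ξ₂.
Selectivity: 2ξ₁ / (1ξ₂) = 8.81 → ξ₁ = 4.405 ξ₂.
Substitute: (1·4.405 + 2) ξ₂ = 138.6 → ξ₂ = 21.64 mol/s, ξ₁ = 95.34 mol/s.
Outlet amounts (n = n₀ + Σ ν·ξ):
  E: 290 − 1(95.34) − 2(21.64) = 151.4
  C: 0 + 2(95.34) = 190.7
  D: 0 + 1(21.64) = 21.64
  F: 0 + 1(21.64) = 21.64

21.6 mol/s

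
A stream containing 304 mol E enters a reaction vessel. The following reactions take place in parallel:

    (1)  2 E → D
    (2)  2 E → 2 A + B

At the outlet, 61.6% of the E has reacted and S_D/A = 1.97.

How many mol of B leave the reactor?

19 mol

Conversion of E: E consumed = 0.616 × 304 = 187.3 mol = 2ξ₁ + 2ξ₂.
Selectivity: 1ξ₁ / (2ξ₂) = 1.97 → ξ₁ = 3.94 ξ₂.
Substitute: (2·3.94 + 2) ξ₂ = 187.3 → ξ₂ = 18.95 mol, ξ₁ = 74.68 mol.
Outlet amounts (n = n₀ + Σ ν·ξ):
  E: 304 − 2(74.68) − 2(18.95) = 116.7
  D: 0 + 1(74.68) = 74.68
  A: 0 + 2(18.95) = 37.91
  B: 0 + 1(18.95) = 18.95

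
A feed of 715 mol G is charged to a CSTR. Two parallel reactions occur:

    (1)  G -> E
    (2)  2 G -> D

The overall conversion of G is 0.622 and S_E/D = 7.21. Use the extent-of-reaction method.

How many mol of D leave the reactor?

48.3 mol

Conversion of G: G consumed = 0.622 × 715 = 444.7 mol = 1ξ₁ + 2ξ₂.
Selectivity: 1ξ₁ / (1ξ₂) = 7.21 → ξ₁ = 7.21 ξ₂.
Substitute: (1·7.21 + 2) ξ₂ = 444.7 → ξ₂ = 48.29 mol, ξ₁ = 348.2 mol.
Outlet amounts (n = n₀ + Σ ν·ξ):
  G: 715 − 1(348.2) − 2(48.29) = 270.3
  E: 0 + 1(348.2) = 348.2
  D: 0 + 1(48.29) = 48.29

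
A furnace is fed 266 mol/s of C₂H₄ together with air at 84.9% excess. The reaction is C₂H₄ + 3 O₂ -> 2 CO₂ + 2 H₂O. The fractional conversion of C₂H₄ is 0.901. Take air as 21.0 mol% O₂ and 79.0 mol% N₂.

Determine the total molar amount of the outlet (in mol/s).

7290 mol/s

Stoichiometric O₂ = 3 × 266 = 798 mol/s; O₂ fed = 798 × 1.849 = 1476 mol/s.
N₂ fed = 1476 × 79/21 = 5551 mol/s.
Fuel reacted = 0.901 × 266 → ξ = 239.7 mol/s.
Outlet (n = n₀ + ν ξ):
  C₂H₄: 266 − 1(239.7) = 26.33
  O₂: 1476 − 3(239.7) = 756.5
  N₂: 5551 (inert)
  CO₂: 0 + 2(239.7) = 479.3
  H₂O: 0 + 2(239.7) = 479.3
Total out = 26.33 + 756.5 + 5551 + 479.3 + 479.3 = 7292 mol/s.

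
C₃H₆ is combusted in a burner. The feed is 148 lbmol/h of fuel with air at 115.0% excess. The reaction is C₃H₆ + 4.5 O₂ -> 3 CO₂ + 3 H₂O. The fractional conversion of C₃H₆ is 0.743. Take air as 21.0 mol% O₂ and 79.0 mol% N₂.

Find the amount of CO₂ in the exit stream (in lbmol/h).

330 lbmol/h

Stoichiometric O₂ = 4.5 × 148 = 666 lbmol/h; O₂ fed = 666 × 2.150 = 1432 lbmol/h.
N₂ fed = 1432 × 79/21 = 5387 lbmol/h.
Fuel reacted = 0.743 × 148 → ξ = 110 lbmol/h.
Outlet (n = n₀ + ν ξ):
  C₃H₆: 148 − 1(110) = 38.04
  O₂: 1432 − 4.5(110) = 937.1
  N₂: 5387 (inert)
  CO₂: 0 + 3(110) = 329.9
  H₂O: 0 + 3(110) = 329.9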